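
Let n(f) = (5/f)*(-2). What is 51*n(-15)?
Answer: 34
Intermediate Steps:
n(f) = -10/f
51*n(-15) = 51*(-10/(-15)) = 51*(-10*(-1/15)) = 51*(2/3) = 34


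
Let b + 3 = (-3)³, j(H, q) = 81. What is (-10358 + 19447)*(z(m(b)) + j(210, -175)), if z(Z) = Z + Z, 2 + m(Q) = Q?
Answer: 154513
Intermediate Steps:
b = -30 (b = -3 + (-3)³ = -3 - 27 = -30)
m(Q) = -2 + Q
z(Z) = 2*Z
(-10358 + 19447)*(z(m(b)) + j(210, -175)) = (-10358 + 19447)*(2*(-2 - 30) + 81) = 9089*(2*(-32) + 81) = 9089*(-64 + 81) = 9089*17 = 154513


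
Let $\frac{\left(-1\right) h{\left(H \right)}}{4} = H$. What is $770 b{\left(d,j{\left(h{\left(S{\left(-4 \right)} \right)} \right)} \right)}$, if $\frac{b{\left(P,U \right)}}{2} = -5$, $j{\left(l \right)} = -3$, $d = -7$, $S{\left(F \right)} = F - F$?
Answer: $-7700$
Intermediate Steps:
$S{\left(F \right)} = 0$
$h{\left(H \right)} = - 4 H$
$b{\left(P,U \right)} = -10$ ($b{\left(P,U \right)} = 2 \left(-5\right) = -10$)
$770 b{\left(d,j{\left(h{\left(S{\left(-4 \right)} \right)} \right)} \right)} = 770 \left(-10\right) = -7700$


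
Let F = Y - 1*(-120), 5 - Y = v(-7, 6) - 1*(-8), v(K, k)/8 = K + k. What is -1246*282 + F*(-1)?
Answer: -351497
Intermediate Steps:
v(K, k) = 8*K + 8*k (v(K, k) = 8*(K + k) = 8*K + 8*k)
Y = 5 (Y = 5 - ((8*(-7) + 8*6) - 1*(-8)) = 5 - ((-56 + 48) + 8) = 5 - (-8 + 8) = 5 - 1*0 = 5 + 0 = 5)
F = 125 (F = 5 - 1*(-120) = 5 + 120 = 125)
-1246*282 + F*(-1) = -1246*282 + 125*(-1) = -351372 - 125 = -351497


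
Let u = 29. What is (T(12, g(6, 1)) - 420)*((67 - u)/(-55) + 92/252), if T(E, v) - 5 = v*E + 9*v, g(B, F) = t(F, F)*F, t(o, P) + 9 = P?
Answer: 59837/315 ≈ 189.96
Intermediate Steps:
t(o, P) = -9 + P
g(B, F) = F*(-9 + F) (g(B, F) = (-9 + F)*F = F*(-9 + F))
T(E, v) = 5 + 9*v + E*v (T(E, v) = 5 + (v*E + 9*v) = 5 + (E*v + 9*v) = 5 + (9*v + E*v) = 5 + 9*v + E*v)
(T(12, g(6, 1)) - 420)*((67 - u)/(-55) + 92/252) = ((5 + 9*(1*(-9 + 1)) + 12*(1*(-9 + 1))) - 420)*((67 - 1*29)/(-55) + 92/252) = ((5 + 9*(1*(-8)) + 12*(1*(-8))) - 420)*((67 - 29)*(-1/55) + 92*(1/252)) = ((5 + 9*(-8) + 12*(-8)) - 420)*(38*(-1/55) + 23/63) = ((5 - 72 - 96) - 420)*(-38/55 + 23/63) = (-163 - 420)*(-1129/3465) = -583*(-1129/3465) = 59837/315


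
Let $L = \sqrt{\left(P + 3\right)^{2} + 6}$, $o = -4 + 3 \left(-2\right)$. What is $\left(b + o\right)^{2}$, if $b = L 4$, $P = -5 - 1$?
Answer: $340 - 80 \sqrt{15} \approx 30.161$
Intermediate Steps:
$o = -10$ ($o = -4 - 6 = -10$)
$P = -6$ ($P = -5 - 1 = -6$)
$L = \sqrt{15}$ ($L = \sqrt{\left(-6 + 3\right)^{2} + 6} = \sqrt{\left(-3\right)^{2} + 6} = \sqrt{9 + 6} = \sqrt{15} \approx 3.873$)
$b = 4 \sqrt{15}$ ($b = \sqrt{15} \cdot 4 = 4 \sqrt{15} \approx 15.492$)
$\left(b + o\right)^{2} = \left(4 \sqrt{15} - 10\right)^{2} = \left(-10 + 4 \sqrt{15}\right)^{2}$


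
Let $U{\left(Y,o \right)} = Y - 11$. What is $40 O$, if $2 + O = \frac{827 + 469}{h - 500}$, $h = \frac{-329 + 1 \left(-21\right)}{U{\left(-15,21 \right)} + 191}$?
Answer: $- \frac{303632}{1657} \approx -183.24$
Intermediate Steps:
$U{\left(Y,o \right)} = -11 + Y$ ($U{\left(Y,o \right)} = Y - 11 = -11 + Y$)
$h = - \frac{70}{33}$ ($h = \frac{-329 + 1 \left(-21\right)}{\left(-11 - 15\right) + 191} = \frac{-329 - 21}{-26 + 191} = - \frac{350}{165} = \left(-350\right) \frac{1}{165} = - \frac{70}{33} \approx -2.1212$)
$O = - \frac{37954}{8285}$ ($O = -2 + \frac{827 + 469}{- \frac{70}{33} - 500} = -2 + \frac{1296}{- \frac{16570}{33}} = -2 + 1296 \left(- \frac{33}{16570}\right) = -2 - \frac{21384}{8285} = - \frac{37954}{8285} \approx -4.581$)
$40 O = 40 \left(- \frac{37954}{8285}\right) = - \frac{303632}{1657}$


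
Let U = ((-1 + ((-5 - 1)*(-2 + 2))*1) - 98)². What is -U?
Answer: -9801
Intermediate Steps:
U = 9801 (U = ((-1 - 6*0*1) - 98)² = ((-1 + 0*1) - 98)² = ((-1 + 0) - 98)² = (-1 - 98)² = (-99)² = 9801)
-U = -1*9801 = -9801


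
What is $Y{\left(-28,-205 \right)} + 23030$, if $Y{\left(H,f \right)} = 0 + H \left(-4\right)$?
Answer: $23142$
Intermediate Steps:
$Y{\left(H,f \right)} = - 4 H$ ($Y{\left(H,f \right)} = 0 - 4 H = - 4 H$)
$Y{\left(-28,-205 \right)} + 23030 = \left(-4\right) \left(-28\right) + 23030 = 112 + 23030 = 23142$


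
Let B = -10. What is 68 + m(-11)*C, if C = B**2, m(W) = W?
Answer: -1032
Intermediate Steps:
C = 100 (C = (-10)**2 = 100)
68 + m(-11)*C = 68 - 11*100 = 68 - 1100 = -1032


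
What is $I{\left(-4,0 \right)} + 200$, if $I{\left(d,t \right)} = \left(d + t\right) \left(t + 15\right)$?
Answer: $140$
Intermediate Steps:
$I{\left(d,t \right)} = \left(15 + t\right) \left(d + t\right)$ ($I{\left(d,t \right)} = \left(d + t\right) \left(15 + t\right) = \left(15 + t\right) \left(d + t\right)$)
$I{\left(-4,0 \right)} + 200 = \left(0^{2} + 15 \left(-4\right) + 15 \cdot 0 - 0\right) + 200 = \left(0 - 60 + 0 + 0\right) + 200 = -60 + 200 = 140$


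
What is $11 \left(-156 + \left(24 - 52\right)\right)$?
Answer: $-2024$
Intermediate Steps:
$11 \left(-156 + \left(24 - 52\right)\right) = 11 \left(-156 - 28\right) = 11 \left(-184\right) = -2024$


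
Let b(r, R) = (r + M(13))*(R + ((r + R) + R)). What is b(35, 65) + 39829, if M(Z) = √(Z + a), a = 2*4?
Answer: 47879 + 230*√21 ≈ 48933.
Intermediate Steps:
a = 8
M(Z) = √(8 + Z) (M(Z) = √(Z + 8) = √(8 + Z))
b(r, R) = (r + √21)*(r + 3*R) (b(r, R) = (r + √(8 + 13))*(R + ((r + R) + R)) = (r + √21)*(R + ((R + r) + R)) = (r + √21)*(R + (r + 2*R)) = (r + √21)*(r + 3*R))
b(35, 65) + 39829 = (35² + 35*√21 + 3*65*35 + 3*65*√21) + 39829 = (1225 + 35*√21 + 6825 + 195*√21) + 39829 = (8050 + 230*√21) + 39829 = 47879 + 230*√21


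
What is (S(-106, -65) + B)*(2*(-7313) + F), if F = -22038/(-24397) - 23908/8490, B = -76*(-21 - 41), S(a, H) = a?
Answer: -6977830481000708/103565265 ≈ -6.7376e+7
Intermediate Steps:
B = 4712 (B = -76*(-62) = 4712)
F = -198090428/103565265 (F = -22038*(-1/24397) - 23908*1/8490 = 22038/24397 - 11954/4245 = -198090428/103565265 ≈ -1.9127)
(S(-106, -65) + B)*(2*(-7313) + F) = (-106 + 4712)*(2*(-7313) - 198090428/103565265) = 4606*(-14626 - 198090428/103565265) = 4606*(-1514943656318/103565265) = -6977830481000708/103565265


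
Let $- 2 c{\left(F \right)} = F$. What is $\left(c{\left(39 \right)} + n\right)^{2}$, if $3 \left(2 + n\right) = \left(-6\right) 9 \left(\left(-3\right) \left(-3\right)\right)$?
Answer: $\frac{134689}{4} \approx 33672.0$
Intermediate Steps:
$c{\left(F \right)} = - \frac{F}{2}$
$n = -164$ ($n = -2 + \frac{\left(-6\right) 9 \left(\left(-3\right) \left(-3\right)\right)}{3} = -2 + \frac{\left(-54\right) 9}{3} = -2 + \frac{1}{3} \left(-486\right) = -2 - 162 = -164$)
$\left(c{\left(39 \right)} + n\right)^{2} = \left(\left(- \frac{1}{2}\right) 39 - 164\right)^{2} = \left(- \frac{39}{2} - 164\right)^{2} = \left(- \frac{367}{2}\right)^{2} = \frac{134689}{4}$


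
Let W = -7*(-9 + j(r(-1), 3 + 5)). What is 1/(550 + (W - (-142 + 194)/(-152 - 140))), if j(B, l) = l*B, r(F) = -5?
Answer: 73/65202 ≈ 0.0011196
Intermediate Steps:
j(B, l) = B*l
W = 343 (W = -7*(-9 - 5*(3 + 5)) = -7*(-9 - 5*8) = -7*(-9 - 40) = -7*(-49) = 343)
1/(550 + (W - (-142 + 194)/(-152 - 140))) = 1/(550 + (343 - (-142 + 194)/(-152 - 140))) = 1/(550 + (343 - 52/(-292))) = 1/(550 + (343 - 52*(-1)/292)) = 1/(550 + (343 - 1*(-13/73))) = 1/(550 + (343 + 13/73)) = 1/(550 + 25052/73) = 1/(65202/73) = 73/65202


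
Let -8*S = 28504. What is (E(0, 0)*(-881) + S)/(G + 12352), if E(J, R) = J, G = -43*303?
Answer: 3563/677 ≈ 5.2629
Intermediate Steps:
G = -13029
S = -3563 (S = -1/8*28504 = -3563)
(E(0, 0)*(-881) + S)/(G + 12352) = (0*(-881) - 3563)/(-13029 + 12352) = (0 - 3563)/(-677) = -3563*(-1/677) = 3563/677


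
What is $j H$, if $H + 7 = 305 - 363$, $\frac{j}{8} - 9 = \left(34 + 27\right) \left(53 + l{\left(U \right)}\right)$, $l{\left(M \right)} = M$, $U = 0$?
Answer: $-1685840$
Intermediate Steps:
$j = 25936$ ($j = 72 + 8 \left(34 + 27\right) \left(53 + 0\right) = 72 + 8 \cdot 61 \cdot 53 = 72 + 8 \cdot 3233 = 72 + 25864 = 25936$)
$H = -65$ ($H = -7 + \left(305 - 363\right) = -7 - 58 = -65$)
$j H = 25936 \left(-65\right) = -1685840$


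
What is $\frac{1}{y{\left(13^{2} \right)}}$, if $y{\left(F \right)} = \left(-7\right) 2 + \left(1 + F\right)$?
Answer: $\frac{1}{156} \approx 0.0064103$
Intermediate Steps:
$y{\left(F \right)} = -13 + F$ ($y{\left(F \right)} = -14 + \left(1 + F\right) = -13 + F$)
$\frac{1}{y{\left(13^{2} \right)}} = \frac{1}{-13 + 13^{2}} = \frac{1}{-13 + 169} = \frac{1}{156}$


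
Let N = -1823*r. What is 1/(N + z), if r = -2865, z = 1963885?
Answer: 1/7186780 ≈ 1.3914e-7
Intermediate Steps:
N = 5222895 (N = -1823*(-2865) = 5222895)
1/(N + z) = 1/(5222895 + 1963885) = 1/7186780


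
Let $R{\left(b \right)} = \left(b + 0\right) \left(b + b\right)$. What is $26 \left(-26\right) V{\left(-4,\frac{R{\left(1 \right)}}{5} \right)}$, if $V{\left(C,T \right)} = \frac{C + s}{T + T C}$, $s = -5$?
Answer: $-5070$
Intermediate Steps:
$R{\left(b \right)} = 2 b^{2}$ ($R{\left(b \right)} = b 2 b = 2 b^{2}$)
$V{\left(C,T \right)} = \frac{-5 + C}{T + C T}$ ($V{\left(C,T \right)} = \frac{C - 5}{T + T C} = \frac{-5 + C}{T + C T}$)
$26 \left(-26\right) V{\left(-4,\frac{R{\left(1 \right)}}{5} \right)} = 26 \left(-26\right) \frac{-5 - 4}{\frac{2 \cdot 1^{2}}{5} \left(1 - 4\right)} = - 676 \frac{1}{2 \cdot 1 \cdot \frac{1}{5}} \frac{1}{-3} \left(-9\right) = - 676 \frac{1}{2 \cdot \frac{1}{5}} \left(- \frac{1}{3}\right) \left(-9\right) = - 676 \frac{1}{\frac{2}{5}} \left(- \frac{1}{3}\right) \left(-9\right) = - 676 \cdot \frac{5}{2} \left(- \frac{1}{3}\right) \left(-9\right) = \left(-676\right) \frac{15}{2} = -5070$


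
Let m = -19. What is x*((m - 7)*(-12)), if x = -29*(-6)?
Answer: 54288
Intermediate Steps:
x = 174
x*((m - 7)*(-12)) = 174*((-19 - 7)*(-12)) = 174*(-26*(-12)) = 174*312 = 54288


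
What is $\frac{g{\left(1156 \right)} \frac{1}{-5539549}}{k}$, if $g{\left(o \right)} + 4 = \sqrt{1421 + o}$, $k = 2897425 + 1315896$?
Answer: $\frac{4}{23339898132229} - \frac{\sqrt{2577}}{23339898132229} \approx -2.0036 \cdot 10^{-12}$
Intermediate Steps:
$k = 4213321$
$g{\left(o \right)} = -4 + \sqrt{1421 + o}$
$\frac{g{\left(1156 \right)} \frac{1}{-5539549}}{k} = \frac{\left(-4 + \sqrt{1421 + 1156}\right) \frac{1}{-5539549}}{4213321} = \left(-4 + \sqrt{2577}\right) \left(- \frac{1}{5539549}\right) \frac{1}{4213321} = \left(\frac{4}{5539549} - \frac{\sqrt{2577}}{5539549}\right) \frac{1}{4213321} = \frac{4}{23339898132229} - \frac{\sqrt{2577}}{23339898132229}$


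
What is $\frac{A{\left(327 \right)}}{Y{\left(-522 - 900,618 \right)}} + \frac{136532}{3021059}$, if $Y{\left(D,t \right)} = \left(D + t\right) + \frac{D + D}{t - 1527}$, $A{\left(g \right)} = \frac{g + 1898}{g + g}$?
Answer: $\frac{6543737988289}{159816292936368} \approx 0.040945$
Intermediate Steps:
$A{\left(g \right)} = \frac{1898 + g}{2 g}$
$Y{\left(D,t \right)} = D + t + \frac{2 D}{-1527 + t}$ ($Y{\left(D,t \right)} = \left(D + t\right) + \frac{2 D}{-1527 + t} = D + t + \frac{2 D}{-1527 + t}$)
$\frac{A{\left(327 \right)}}{Y{\left(-522 - 900,618 \right)}} + \frac{136532}{3021059} = \frac{\frac{1}{2} \cdot \frac{1}{327} \left(1898 + 327\right)}{\frac{1}{-1527 + 618} \left(618^{2} - 943686 - 1525 \left(-522 - 900\right) + \left(-522 - 900\right) 618\right)} + \frac{136532}{3021059} = \frac{\frac{1}{2} \cdot \frac{1}{327} \cdot 2225}{\frac{1}{-909} \left(381924 - 943686 - -2168550 - 878796\right)} + 136532 \cdot \frac{1}{3021059} = \frac{2225}{654 \left(- \frac{381924 - 943686 + 2168550 - 878796}{909}\right)} + \frac{136532}{3021059} = \frac{2225}{654 \left(\left(- \frac{1}{909}\right) 727992\right)} + \frac{136532}{3021059} = \frac{2225}{654 \left(- \frac{80888}{101}\right)} + \frac{136532}{3021059} = \frac{2225}{654} \left(- \frac{101}{80888}\right) + \frac{136532}{3021059} = - \frac{224725}{52900752} + \frac{136532}{3021059} = \frac{6543737988289}{159816292936368}$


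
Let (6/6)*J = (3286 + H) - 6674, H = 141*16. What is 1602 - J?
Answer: 2734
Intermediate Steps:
H = 2256
J = -1132 (J = (3286 + 2256) - 6674 = 5542 - 6674 = -1132)
1602 - J = 1602 - 1*(-1132) = 1602 + 1132 = 2734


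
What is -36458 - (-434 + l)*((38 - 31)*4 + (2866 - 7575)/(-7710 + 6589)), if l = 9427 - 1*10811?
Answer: 24754928/1121 ≈ 22083.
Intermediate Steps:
l = -1384 (l = 9427 - 10811 = -1384)
-36458 - (-434 + l)*((38 - 31)*4 + (2866 - 7575)/(-7710 + 6589)) = -36458 - (-434 - 1384)*((38 - 31)*4 + (2866 - 7575)/(-7710 + 6589)) = -36458 - (-1818)*(7*4 - 4709/(-1121)) = -36458 - (-1818)*(28 - 4709*(-1/1121)) = -36458 - (-1818)*(28 + 4709/1121) = -36458 - (-1818)*36097/1121 = -36458 - 1*(-65624346/1121) = -36458 + 65624346/1121 = 24754928/1121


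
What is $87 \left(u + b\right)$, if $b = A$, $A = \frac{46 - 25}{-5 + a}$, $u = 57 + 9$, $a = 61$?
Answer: $\frac{46197}{8} \approx 5774.6$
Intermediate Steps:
$u = 66$
$A = \frac{3}{8}$ ($A = \frac{46 - 25}{-5 + 61} = \frac{21}{56} = 21 \cdot \frac{1}{56} = \frac{3}{8} \approx 0.375$)
$b = \frac{3}{8} \approx 0.375$
$87 \left(u + b\right) = 87 \left(66 + \frac{3}{8}\right) = 87 \cdot \frac{531}{8} = \frac{46197}{8}$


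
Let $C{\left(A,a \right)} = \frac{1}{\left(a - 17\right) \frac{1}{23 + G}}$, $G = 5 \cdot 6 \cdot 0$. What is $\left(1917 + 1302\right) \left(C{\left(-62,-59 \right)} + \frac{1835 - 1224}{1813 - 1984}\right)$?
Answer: $- \frac{2844523}{228} \approx -12476.0$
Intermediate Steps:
$G = 0$ ($G = 30 \cdot 0 = 0$)
$C{\left(A,a \right)} = \frac{1}{- \frac{17}{23} + \frac{a}{23}}$ ($C{\left(A,a \right)} = \frac{1}{\left(a - 17\right) \frac{1}{23 + 0}} = \frac{1}{\left(-17 + a\right) \frac{1}{23}} = \frac{1}{- \frac{17}{23} + \frac{a}{23}}$)
$\left(1917 + 1302\right) \left(C{\left(-62,-59 \right)} + \frac{1835 - 1224}{1813 - 1984}\right) = \left(1917 + 1302\right) \left(\frac{23}{-17 - 59} + \frac{1835 - 1224}{1813 - 1984}\right) = 3219 \left(\frac{23}{-76} + \frac{611}{-171}\right) = 3219 \left(23 \left(- \frac{1}{76}\right) + 611 \left(- \frac{1}{171}\right)\right) = 3219 \left(- \frac{23}{76} - \frac{611}{171}\right) = 3219 \left(- \frac{2651}{684}\right) = - \frac{2844523}{228}$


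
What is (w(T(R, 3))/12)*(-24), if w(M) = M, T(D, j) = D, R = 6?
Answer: -12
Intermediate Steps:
(w(T(R, 3))/12)*(-24) = (6/12)*(-24) = (6*(1/12))*(-24) = (½)*(-24) = -12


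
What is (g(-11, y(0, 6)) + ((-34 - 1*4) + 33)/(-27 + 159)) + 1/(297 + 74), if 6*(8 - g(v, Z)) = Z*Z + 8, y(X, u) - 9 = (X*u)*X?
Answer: -336365/48972 ≈ -6.8685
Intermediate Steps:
y(X, u) = 9 + u*X² (y(X, u) = 9 + (X*u)*X = 9 + u*X²)
g(v, Z) = 20/3 - Z²/6 (g(v, Z) = 8 - (Z*Z + 8)/6 = 8 - (Z² + 8)/6 = 8 - (8 + Z²)/6 = 8 + (-4/3 - Z²/6) = 20/3 - Z²/6)
(g(-11, y(0, 6)) + ((-34 - 1*4) + 33)/(-27 + 159)) + 1/(297 + 74) = ((20/3 - (9 + 6*0²)²/6) + ((-34 - 1*4) + 33)/(-27 + 159)) + 1/(297 + 74) = ((20/3 - (9 + 6*0)²/6) + ((-34 - 4) + 33)/132) + 1/371 = ((20/3 - (9 + 0)²/6) + (-38 + 33)*(1/132)) + 1/371 = ((20/3 - ⅙*9²) - 5*1/132) + 1/371 = ((20/3 - ⅙*81) - 5/132) + 1/371 = ((20/3 - 27/2) - 5/132) + 1/371 = (-41/6 - 5/132) + 1/371 = -907/132 + 1/371 = -336365/48972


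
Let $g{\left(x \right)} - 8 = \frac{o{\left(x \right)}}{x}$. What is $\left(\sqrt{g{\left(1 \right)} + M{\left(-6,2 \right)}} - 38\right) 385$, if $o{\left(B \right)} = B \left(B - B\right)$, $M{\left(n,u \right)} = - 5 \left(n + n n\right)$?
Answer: $-14630 + 385 i \sqrt{142} \approx -14630.0 + 4587.8 i$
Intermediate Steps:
$M{\left(n,u \right)} = - 5 n - 5 n^{2}$ ($M{\left(n,u \right)} = - 5 \left(n + n^{2}\right) = - 5 n - 5 n^{2}$)
$o{\left(B \right)} = 0$ ($o{\left(B \right)} = B 0 = 0$)
$g{\left(x \right)} = 8$ ($g{\left(x \right)} = 8 + \frac{0}{x} = 8 + 0 = 8$)
$\left(\sqrt{g{\left(1 \right)} + M{\left(-6,2 \right)}} - 38\right) 385 = \left(\sqrt{8 - - 30 \left(1 - 6\right)} - 38\right) 385 = \left(\sqrt{8 - \left(-30\right) \left(-5\right)} - 38\right) 385 = \left(\sqrt{8 - 150} - 38\right) 385 = \left(\sqrt{-142} - 38\right) 385 = \left(i \sqrt{142} - 38\right) 385 = \left(-38 + i \sqrt{142}\right) 385 = -14630 + 385 i \sqrt{142}$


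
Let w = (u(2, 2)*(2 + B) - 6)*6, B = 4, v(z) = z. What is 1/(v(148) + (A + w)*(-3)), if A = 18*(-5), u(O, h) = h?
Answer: 1/310 ≈ 0.0032258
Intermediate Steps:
A = -90
w = 36 (w = (2*(2 + 4) - 6)*6 = (2*6 - 6)*6 = (12 - 6)*6 = 6*6 = 36)
1/(v(148) + (A + w)*(-3)) = 1/(148 + (-90 + 36)*(-3)) = 1/(148 - 54*(-3)) = 1/(148 + 162) = 1/310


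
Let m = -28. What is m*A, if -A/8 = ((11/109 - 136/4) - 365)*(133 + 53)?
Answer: -1811550720/109 ≈ -1.6620e+7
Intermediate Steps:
A = 64698240/109 (A = -8*((11/109 - 136/4) - 365)*(133 + 53) = -8*((11*(1/109) - 136*¼) - 365)*186 = -8*((11/109 - 34) - 365)*186 = -8*(-3695/109 - 365)*186 = -(-347840)*186/109 = -8*(-8087280/109) = 64698240/109 ≈ 5.9356e+5)
m*A = -28*64698240/109 = -1811550720/109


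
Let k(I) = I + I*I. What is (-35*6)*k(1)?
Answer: -420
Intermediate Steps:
k(I) = I + I²
(-35*6)*k(1) = (-35*6)*(1*(1 + 1)) = -210*2 = -420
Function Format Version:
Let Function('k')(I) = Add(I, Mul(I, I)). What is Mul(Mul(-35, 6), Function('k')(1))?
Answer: -420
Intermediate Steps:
Function('k')(I) = Add(I, Pow(I, 2))
Mul(Mul(-35, 6), Function('k')(1)) = Mul(Mul(-35, 6), Mul(1, Add(1, 1))) = Mul(-210, Mul(1, 2)) = Mul(-210, 2) = -420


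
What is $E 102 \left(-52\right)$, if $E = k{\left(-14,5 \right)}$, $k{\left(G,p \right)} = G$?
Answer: $74256$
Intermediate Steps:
$E = -14$
$E 102 \left(-52\right) = \left(-14\right) 102 \left(-52\right) = \left(-1428\right) \left(-52\right) = 74256$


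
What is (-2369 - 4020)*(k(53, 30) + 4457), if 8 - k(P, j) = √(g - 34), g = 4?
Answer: -28526885 + 6389*I*√30 ≈ -2.8527e+7 + 34994.0*I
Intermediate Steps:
k(P, j) = 8 - I*√30 (k(P, j) = 8 - √(4 - 34) = 8 - √(-30) = 8 - I*√30)
(-2369 - 4020)*(k(53, 30) + 4457) = (-2369 - 4020)*((8 - I*√30) + 4457) = -6389*(4465 - I*√30) = -28526885 + 6389*I*√30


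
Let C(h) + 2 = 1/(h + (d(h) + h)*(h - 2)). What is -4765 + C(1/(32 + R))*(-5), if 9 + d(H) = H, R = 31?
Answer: -336141285/70688 ≈ -4755.3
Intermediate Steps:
d(H) = -9 + H
C(h) = -2 + 1/(h + (-9 + 2*h)*(-2 + h)) (C(h) = -2 + 1/(h + ((-9 + h) + h)*(h - 2)) = -2 + 1/(h + (-9 + 2*h)*(-2 + h)))
-4765 + C(1/(32 + R))*(-5) = -4765 + ((-35 - 4/(32 + 31)² + 24/(32 + 31))/(2*(9 + (1/(32 + 31))² - 6/(32 + 31))))*(-5) = -4765 + ((-35 - 4*(1/63)² + 24/63)/(2*(9 + (1/63)² - 6/63)))*(-5) = -4765 + ((-35 - 4*(1/63)² + 24*(1/63))/(2*(9 + (1/63)² - 6*1/63)))*(-5) = -4765 + ((-35 - 4*1/3969 + 8/21)/(2*(9 + 1/3969 - 2/21)))*(-5) = -4765 + ((-35 - 4/3969 + 8/21)/(2*(35344/3969)))*(-5) = -4765 + ((½)*(3969/35344)*(-137407/3969))*(-5) = -4765 - 137407/70688*(-5) = -4765 + 687035/70688 = -336141285/70688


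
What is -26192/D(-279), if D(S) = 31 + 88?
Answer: -26192/119 ≈ -220.10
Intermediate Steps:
D(S) = 119
-26192/D(-279) = -26192/119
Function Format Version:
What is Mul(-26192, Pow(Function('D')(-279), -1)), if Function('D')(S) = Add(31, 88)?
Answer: Rational(-26192, 119) ≈ -220.10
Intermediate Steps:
Function('D')(S) = 119
Mul(-26192, Pow(Function('D')(-279), -1)) = Mul(-26192, Pow(119, -1)) = Mul(-26192, Rational(1, 119)) = Rational(-26192, 119)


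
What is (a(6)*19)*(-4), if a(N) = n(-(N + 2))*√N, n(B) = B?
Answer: 608*√6 ≈ 1489.3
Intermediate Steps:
a(N) = √N*(-2 - N) (a(N) = (-(N + 2))*√N = (-(2 + N))*√N = (-2 - N)*√N = √N*(-2 - N))
(a(6)*19)*(-4) = ((√6*(-2 - 1*6))*19)*(-4) = ((√6*(-2 - 6))*19)*(-4) = ((√6*(-8))*19)*(-4) = (-8*√6*19)*(-4) = -152*√6*(-4) = 608*√6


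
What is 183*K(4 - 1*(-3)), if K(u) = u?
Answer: 1281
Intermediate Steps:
183*K(4 - 1*(-3)) = 183*(4 - 1*(-3)) = 183*(4 + 3) = 183*7 = 1281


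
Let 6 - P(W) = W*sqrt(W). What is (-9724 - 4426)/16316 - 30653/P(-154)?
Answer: (-544775*sqrt(154) + 125054812*I)/(8158*(-3*I + 77*sqrt(154))) ≈ -0.9176 + 16.039*I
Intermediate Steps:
P(W) = 6 - W**(3/2) (P(W) = 6 - W*sqrt(W) = 6 - W**(3/2))
(-9724 - 4426)/16316 - 30653/P(-154) = (-9724 - 4426)/16316 - 30653/(6 - (-154)**(3/2)) = -14150*1/16316 - 30653/(6 - (-154)*I*sqrt(154)) = -7075/8158 - 30653/(6 + 154*I*sqrt(154))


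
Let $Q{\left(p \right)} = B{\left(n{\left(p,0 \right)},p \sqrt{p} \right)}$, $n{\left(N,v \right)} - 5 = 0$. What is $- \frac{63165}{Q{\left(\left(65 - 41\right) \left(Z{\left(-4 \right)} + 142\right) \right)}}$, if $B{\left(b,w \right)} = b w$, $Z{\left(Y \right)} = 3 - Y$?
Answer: $- \frac{4211 \sqrt{894}}{2131296} \approx -0.059076$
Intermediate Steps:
$n{\left(N,v \right)} = 5$ ($n{\left(N,v \right)} = 5 + 0 = 5$)
$Q{\left(p \right)} = 5 p^{\frac{3}{2}}$ ($Q{\left(p \right)} = 5 p \sqrt{p} = 5 p^{\frac{3}{2}}$)
$- \frac{63165}{Q{\left(\left(65 - 41\right) \left(Z{\left(-4 \right)} + 142\right) \right)}} = - \frac{63165}{5 \left(\left(65 - 41\right) \left(\left(3 - -4\right) + 142\right)\right)^{\frac{3}{2}}} = - \frac{63165}{5 \left(24 \left(\left(3 + 4\right) + 142\right)\right)^{\frac{3}{2}}} = - \frac{63165}{5 \left(24 \left(7 + 142\right)\right)^{\frac{3}{2}}} = - \frac{63165}{5 \left(24 \cdot 149\right)^{\frac{3}{2}}} = - \frac{63165}{5 \cdot 3576^{\frac{3}{2}}} = - \frac{63165}{5 \cdot 7152 \sqrt{894}} = - \frac{63165}{35760 \sqrt{894}} = - 63165 \frac{\sqrt{894}}{31969440} = - \frac{4211 \sqrt{894}}{2131296}$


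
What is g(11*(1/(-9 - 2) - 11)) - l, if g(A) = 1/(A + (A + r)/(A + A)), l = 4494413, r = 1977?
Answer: -142126822543/31623 ≈ -4.4944e+6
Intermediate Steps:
g(A) = 1/(A + (1977 + A)/(2*A)) (g(A) = 1/(A + (A + 1977)/(A + A)) = 1/(A + (1977 + A)/((2*A))) = 1/(A + (1977 + A)*(1/(2*A))) = 1/(A + (1977 + A)/(2*A)))
g(11*(1/(-9 - 2) - 11)) - l = 2*(11*(1/(-9 - 2) - 11))/(1977 + 11*(1/(-9 - 2) - 11) + 2*(11*(1/(-9 - 2) - 11))**2) - 1*4494413 = 2*(11*(1/(-11) - 11))/(1977 + 11*(1/(-11) - 11) + 2*(11*(1/(-11) - 11))**2) - 4494413 = 2*(11*(-1/11 - 11))/(1977 + 11*(-1/11 - 11) + 2*(11*(-1/11 - 11))**2) - 4494413 = 2*(11*(-122/11))/(1977 + 11*(-122/11) + 2*(11*(-122/11))**2) - 4494413 = 2*(-122)/(1977 - 122 + 2*(-122)**2) - 4494413 = 2*(-122)/(1977 - 122 + 2*14884) - 4494413 = 2*(-122)/(1977 - 122 + 29768) - 4494413 = 2*(-122)/31623 - 4494413 = 2*(-122)*(1/31623) - 4494413 = -244/31623 - 4494413 = -142126822543/31623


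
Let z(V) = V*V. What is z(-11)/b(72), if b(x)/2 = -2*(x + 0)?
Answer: -121/288 ≈ -0.42014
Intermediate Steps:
b(x) = -4*x (b(x) = 2*(-2*(x + 0)) = 2*(-2*x) = -4*x)
z(V) = V²
z(-11)/b(72) = (-11)²/((-4*72)) = 121/(-288) = 121*(-1/288) = -121/288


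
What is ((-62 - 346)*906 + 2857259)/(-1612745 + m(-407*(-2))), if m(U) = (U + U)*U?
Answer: -355373/41079 ≈ -8.6510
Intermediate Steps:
m(U) = 2*U**2 (m(U) = (2*U)*U = 2*U**2)
((-62 - 346)*906 + 2857259)/(-1612745 + m(-407*(-2))) = ((-62 - 346)*906 + 2857259)/(-1612745 + 2*(-407*(-2))**2) = (-408*906 + 2857259)/(-1612745 + 2*814**2) = (-369648 + 2857259)/(-1612745 + 2*662596) = 2487611/(-1612745 + 1325192) = 2487611/(-287553) = 2487611*(-1/287553) = -355373/41079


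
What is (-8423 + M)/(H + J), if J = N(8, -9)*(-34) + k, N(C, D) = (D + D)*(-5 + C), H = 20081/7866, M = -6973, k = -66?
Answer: -121104936/13942901 ≈ -8.6858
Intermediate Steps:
H = 20081/7866 (H = 20081*(1/7866) = 20081/7866 ≈ 2.5529)
N(C, D) = 2*D*(-5 + C) (N(C, D) = (2*D)*(-5 + C) = 2*D*(-5 + C))
J = 1770 (J = (2*(-9)*(-5 + 8))*(-34) - 66 = (2*(-9)*3)*(-34) - 66 = -54*(-34) - 66 = 1836 - 66 = 1770)
(-8423 + M)/(H + J) = (-8423 - 6973)/(20081/7866 + 1770) = -15396/13942901/7866 = -15396*7866/13942901 = -121104936/13942901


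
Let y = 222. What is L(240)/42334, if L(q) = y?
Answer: 111/21167 ≈ 0.0052440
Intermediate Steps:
L(q) = 222
L(240)/42334 = 222/42334 = 222*(1/42334) = 111/21167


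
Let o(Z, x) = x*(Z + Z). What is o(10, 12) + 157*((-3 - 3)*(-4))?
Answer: 4008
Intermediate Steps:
o(Z, x) = 2*Z*x (o(Z, x) = x*(2*Z) = 2*Z*x)
o(10, 12) + 157*((-3 - 3)*(-4)) = 2*10*12 + 157*((-3 - 3)*(-4)) = 240 + 157*(-6*(-4)) = 240 + 157*24 = 240 + 3768 = 4008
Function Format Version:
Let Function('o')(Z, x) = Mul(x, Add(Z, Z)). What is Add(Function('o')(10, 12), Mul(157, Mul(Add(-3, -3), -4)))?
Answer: 4008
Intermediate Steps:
Function('o')(Z, x) = Mul(2, Z, x) (Function('o')(Z, x) = Mul(x, Mul(2, Z)) = Mul(2, Z, x))
Add(Function('o')(10, 12), Mul(157, Mul(Add(-3, -3), -4))) = Add(Mul(2, 10, 12), Mul(157, Mul(Add(-3, -3), -4))) = Add(240, Mul(157, Mul(-6, -4))) = Add(240, Mul(157, 24)) = Add(240, 3768) = 4008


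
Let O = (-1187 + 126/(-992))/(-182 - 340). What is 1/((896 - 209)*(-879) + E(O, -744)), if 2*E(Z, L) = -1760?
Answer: -1/604753 ≈ -1.6536e-6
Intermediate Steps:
O = 588815/258912 (O = (-1187 + 126*(-1/992))/(-522) = (-1187 - 63/496)*(-1/522) = -588815/496*(-1/522) = 588815/258912 ≈ 2.2742)
E(Z, L) = -880 (E(Z, L) = (½)*(-1760) = -880)
1/((896 - 209)*(-879) + E(O, -744)) = 1/((896 - 209)*(-879) - 880) = 1/(687*(-879) - 880) = 1/(-603873 - 880) = 1/(-604753) = -1/604753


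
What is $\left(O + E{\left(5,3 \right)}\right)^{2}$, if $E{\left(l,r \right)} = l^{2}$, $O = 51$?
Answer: $5776$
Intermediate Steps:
$\left(O + E{\left(5,3 \right)}\right)^{2} = \left(51 + 5^{2}\right)^{2} = \left(51 + 25\right)^{2} = 76^{2} = 5776$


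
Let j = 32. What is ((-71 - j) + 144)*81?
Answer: 3321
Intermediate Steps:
((-71 - j) + 144)*81 = ((-71 - 1*32) + 144)*81 = ((-71 - 32) + 144)*81 = (-103 + 144)*81 = 41*81 = 3321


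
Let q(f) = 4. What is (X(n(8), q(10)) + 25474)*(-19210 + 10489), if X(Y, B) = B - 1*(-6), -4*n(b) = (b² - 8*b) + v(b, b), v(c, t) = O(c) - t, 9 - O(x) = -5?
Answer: -222245964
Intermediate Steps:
O(x) = 14 (O(x) = 9 - 1*(-5) = 9 + 5 = 14)
v(c, t) = 14 - t
n(b) = -7/2 - b²/4 + 9*b/4 (n(b) = -((b² - 8*b) + (14 - b))/4 = -(14 + b² - 9*b)/4 = -7/2 - b²/4 + 9*b/4)
X(Y, B) = 6 + B (X(Y, B) = B + 6 = 6 + B)
(X(n(8), q(10)) + 25474)*(-19210 + 10489) = ((6 + 4) + 25474)*(-19210 + 10489) = (10 + 25474)*(-8721) = 25484*(-8721) = -222245964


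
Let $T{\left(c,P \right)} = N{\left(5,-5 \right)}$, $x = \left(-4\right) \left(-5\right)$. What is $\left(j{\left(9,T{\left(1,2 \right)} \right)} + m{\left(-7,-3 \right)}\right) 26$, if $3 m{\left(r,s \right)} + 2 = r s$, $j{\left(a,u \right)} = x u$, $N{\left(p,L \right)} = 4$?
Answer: $\frac{6734}{3} \approx 2244.7$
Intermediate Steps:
$x = 20$
$T{\left(c,P \right)} = 4$
$j{\left(a,u \right)} = 20 u$
$m{\left(r,s \right)} = - \frac{2}{3} + \frac{r s}{3}$
$\left(j{\left(9,T{\left(1,2 \right)} \right)} + m{\left(-7,-3 \right)}\right) 26 = \left(20 \cdot 4 - \left(\frac{2}{3} + \frac{7}{3} \left(-3\right)\right)\right) 26 = \left(80 + \left(- \frac{2}{3} + 7\right)\right) 26 = \left(80 + \frac{19}{3}\right) 26 = \frac{259}{3} \cdot 26 = \frac{6734}{3}$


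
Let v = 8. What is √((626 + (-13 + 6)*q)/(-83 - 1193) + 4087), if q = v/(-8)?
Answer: √1663386901/638 ≈ 63.926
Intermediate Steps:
q = -1 (q = 8/(-8) = 8*(-⅛) = -1)
√((626 + (-13 + 6)*q)/(-83 - 1193) + 4087) = √((626 + (-13 + 6)*(-1))/(-83 - 1193) + 4087) = √((626 - 7*(-1))/(-1276) + 4087) = √((626 + 7)*(-1/1276) + 4087) = √(633*(-1/1276) + 4087) = √(-633/1276 + 4087) = √(5214379/1276) = √1663386901/638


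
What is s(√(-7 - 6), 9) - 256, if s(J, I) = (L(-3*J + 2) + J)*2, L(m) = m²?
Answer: -482 - 22*I*√13 ≈ -482.0 - 79.322*I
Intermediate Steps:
s(J, I) = 2*J + 2*(2 - 3*J)² (s(J, I) = ((-3*J + 2)² + J)*2 = ((2 - 3*J)² + J)*2 = (J + (2 - 3*J)²)*2 = 2*J + 2*(2 - 3*J)²)
s(√(-7 - 6), 9) - 256 = (2*√(-7 - 6) + 2*(-2 + 3*√(-7 - 6))²) - 256 = (2*√(-13) + 2*(-2 + 3*√(-13))²) - 256 = (2*(I*√13) + 2*(-2 + 3*(I*√13))²) - 256 = (2*I*√13 + 2*(-2 + 3*I*√13)²) - 256 = (2*(-2 + 3*I*√13)² + 2*I*√13) - 256 = -256 + 2*(-2 + 3*I*√13)² + 2*I*√13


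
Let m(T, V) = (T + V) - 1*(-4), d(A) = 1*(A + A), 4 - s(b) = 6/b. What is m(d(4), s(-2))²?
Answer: 361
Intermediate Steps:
s(b) = 4 - 6/b
d(A) = 2*A (d(A) = 1*(2*A) = 2*A)
m(T, V) = 4 + T + V (m(T, V) = (T + V) + 4 = 4 + T + V)
m(d(4), s(-2))² = (4 + 2*4 + (4 - 6/(-2)))² = (4 + 8 + (4 - 6*(-½)))² = (4 + 8 + (4 + 3))² = (4 + 8 + 7)² = 19² = 361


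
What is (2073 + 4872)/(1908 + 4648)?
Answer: 6945/6556 ≈ 1.0593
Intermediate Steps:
(2073 + 4872)/(1908 + 4648) = 6945/6556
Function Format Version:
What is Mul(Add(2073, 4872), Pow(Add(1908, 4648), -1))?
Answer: Rational(6945, 6556) ≈ 1.0593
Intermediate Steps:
Mul(Add(2073, 4872), Pow(Add(1908, 4648), -1)) = Mul(6945, Pow(6556, -1)) = Mul(6945, Rational(1, 6556)) = Rational(6945, 6556)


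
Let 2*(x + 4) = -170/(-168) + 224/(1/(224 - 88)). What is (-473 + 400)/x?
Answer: -12264/2558389 ≈ -0.0047936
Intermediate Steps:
x = 2558389/168 (x = -4 + (-170/(-168) + 224/(1/(224 - 88)))/2 = -4 + (-170*(-1/168) + 224/(1/136))/2 = -4 + (85/84 + 224/(1/136))/2 = -4 + (85/84 + 224*136)/2 = -4 + (85/84 + 30464)/2 = -4 + (½)*(2559061/84) = -4 + 2559061/168 = 2558389/168 ≈ 15229.)
(-473 + 400)/x = (-473 + 400)/(2558389/168) = -73*168/2558389 = -12264/2558389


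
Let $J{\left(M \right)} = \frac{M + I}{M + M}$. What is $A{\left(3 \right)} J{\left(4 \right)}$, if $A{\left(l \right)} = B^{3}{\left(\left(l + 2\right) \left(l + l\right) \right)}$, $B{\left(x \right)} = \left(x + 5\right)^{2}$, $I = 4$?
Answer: $1838265625$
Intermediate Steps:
$J{\left(M \right)} = \frac{4 + M}{2 M}$ ($J{\left(M \right)} = \frac{M + 4}{M + M} = \frac{4 + M}{2 M}$)
$B{\left(x \right)} = \left(5 + x\right)^{2}$
$A{\left(l \right)} = \left(5 + 2 l \left(2 + l\right)\right)^{6}$ ($A{\left(l \right)} = \left(\left(5 + \left(l + 2\right) \left(l + l\right)\right)^{2}\right)^{3} = \left(\left(5 + \left(2 + l\right) 2 l\right)^{2}\right)^{3} = \left(\left(5 + 2 l \left(2 + l\right)\right)^{2}\right)^{3} = \left(5 + 2 l \left(2 + l\right)\right)^{6}$)
$A{\left(3 \right)} J{\left(4 \right)} = \left(5 + 2 \cdot 3 \left(2 + 3\right)\right)^{6} \frac{4 + 4}{2 \cdot 4} = \left(5 + 2 \cdot 3 \cdot 5\right)^{6} \cdot \frac{1}{2} \cdot \frac{1}{4} \cdot 8 = \left(5 + 30\right)^{6} \cdot 1 = 35^{6} \cdot 1 = 1838265625 \cdot 1 = 1838265625$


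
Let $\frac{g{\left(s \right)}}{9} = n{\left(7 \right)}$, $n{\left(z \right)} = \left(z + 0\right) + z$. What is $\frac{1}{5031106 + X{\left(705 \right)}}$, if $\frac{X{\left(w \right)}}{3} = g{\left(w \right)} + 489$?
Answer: $\frac{1}{5032951} \approx 1.9869 \cdot 10^{-7}$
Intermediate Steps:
$n{\left(z \right)} = 2 z$ ($n{\left(z \right)} = z + z = 2 z$)
$g{\left(s \right)} = 126$ ($g{\left(s \right)} = 9 \cdot 2 \cdot 7 = 9 \cdot 14 = 126$)
$X{\left(w \right)} = 1845$ ($X{\left(w \right)} = 3 \left(126 + 489\right) = 3 \cdot 615 = 1845$)
$\frac{1}{5031106 + X{\left(705 \right)}} = \frac{1}{5031106 + 1845} = \frac{1}{5032951}$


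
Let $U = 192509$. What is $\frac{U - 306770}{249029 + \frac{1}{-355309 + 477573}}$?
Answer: $- \frac{13970006904}{30447281657} \approx -0.45883$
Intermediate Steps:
$\frac{U - 306770}{249029 + \frac{1}{-355309 + 477573}} = \frac{192509 - 306770}{249029 + \frac{1}{-355309 + 477573}} = - \frac{114261}{249029 + \frac{1}{122264}} = - \frac{114261}{\frac{30447281657}{122264}} = \left(-114261\right) \frac{122264}{30447281657} = - \frac{13970006904}{30447281657}$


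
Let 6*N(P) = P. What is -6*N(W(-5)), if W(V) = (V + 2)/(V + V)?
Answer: -3/10 ≈ -0.30000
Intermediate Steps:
W(V) = (2 + V)/(2*V) (W(V) = (2 + V)/((2*V)) = (2 + V)*(1/(2*V)) = (2 + V)/(2*V))
N(P) = P/6
-6*N(W(-5)) = -(2 - 5)/(2*(-5)) = -(-1)*(-3)/(2*5) = -3/10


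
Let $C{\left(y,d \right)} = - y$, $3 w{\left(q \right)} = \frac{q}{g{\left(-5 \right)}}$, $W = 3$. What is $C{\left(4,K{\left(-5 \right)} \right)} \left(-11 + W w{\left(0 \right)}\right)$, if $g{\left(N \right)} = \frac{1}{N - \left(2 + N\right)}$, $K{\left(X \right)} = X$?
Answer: $44$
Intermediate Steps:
$g{\left(N \right)} = - \frac{1}{2}$ ($g{\left(N \right)} = \frac{1}{-2} = - \frac{1}{2}$)
$w{\left(q \right)} = - \frac{2 q}{3}$ ($w{\left(q \right)} = \frac{q \frac{1}{- \frac{1}{2}}}{3} = \frac{q \left(-2\right)}{3} = \frac{\left(-2\right) q}{3} = - \frac{2 q}{3}$)
$C{\left(4,K{\left(-5 \right)} \right)} \left(-11 + W w{\left(0 \right)}\right) = \left(-1\right) 4 \left(-11 + 3 \left(\left(- \frac{2}{3}\right) 0\right)\right) = - 4 \left(-11 + 3 \cdot 0\right) = - 4 \left(-11 + 0\right) = \left(-4\right) \left(-11\right) = 44$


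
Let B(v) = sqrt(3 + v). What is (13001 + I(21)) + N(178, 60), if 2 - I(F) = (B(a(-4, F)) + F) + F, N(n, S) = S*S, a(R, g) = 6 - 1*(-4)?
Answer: 16561 - sqrt(13) ≈ 16557.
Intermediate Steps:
a(R, g) = 10 (a(R, g) = 6 + 4 = 10)
N(n, S) = S**2
I(F) = 2 - sqrt(13) - 2*F (I(F) = 2 - ((sqrt(3 + 10) + F) + F) = 2 - ((sqrt(13) + F) + F) = 2 - ((F + sqrt(13)) + F) = 2 - (sqrt(13) + 2*F) = 2 + (-sqrt(13) - 2*F) = 2 - sqrt(13) - 2*F)
(13001 + I(21)) + N(178, 60) = (13001 + (2 - sqrt(13) - 2*21)) + 60**2 = (13001 + (2 - sqrt(13) - 42)) + 3600 = (13001 + (-40 - sqrt(13))) + 3600 = (12961 - sqrt(13)) + 3600 = 16561 - sqrt(13)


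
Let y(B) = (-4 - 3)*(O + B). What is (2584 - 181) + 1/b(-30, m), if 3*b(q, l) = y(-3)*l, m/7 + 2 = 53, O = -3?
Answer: 12010195/4998 ≈ 2403.0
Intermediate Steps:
m = 357 (m = -14 + 7*53 = -14 + 371 = 357)
y(B) = 21 - 7*B (y(B) = (-4 - 3)*(-3 + B) = -7*(-3 + B) = 21 - 7*B)
b(q, l) = 14*l (b(q, l) = ((21 - 7*(-3))*l)/3 = ((21 + 21)*l)/3 = (42*l)/3 = 14*l)
(2584 - 181) + 1/b(-30, m) = (2584 - 181) + 1/(14*357) = 2403 + 1/4998 = 12010195/4998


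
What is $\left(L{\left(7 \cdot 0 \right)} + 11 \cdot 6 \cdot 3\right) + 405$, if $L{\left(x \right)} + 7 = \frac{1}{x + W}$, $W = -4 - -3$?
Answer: $595$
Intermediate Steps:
$W = -1$ ($W = -4 + 3 = -1$)
$L{\left(x \right)} = -7 + \frac{1}{-1 + x}$ ($L{\left(x \right)} = -7 + \frac{1}{x - 1} = -7 + \frac{1}{-1 + x}$)
$\left(L{\left(7 \cdot 0 \right)} + 11 \cdot 6 \cdot 3\right) + 405 = \left(\frac{8 - 7 \cdot 7 \cdot 0}{-1 + 7 \cdot 0} + 11 \cdot 6 \cdot 3\right) + 405 = \left(\frac{8 - 0}{-1 + 0} + 66 \cdot 3\right) + 405 = \left(\frac{8 + 0}{-1} + 198\right) + 405 = \left(\left(-1\right) 8 + 198\right) + 405 = \left(-8 + 198\right) + 405 = 190 + 405 = 595$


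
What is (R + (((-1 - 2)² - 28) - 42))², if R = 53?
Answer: 64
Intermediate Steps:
(R + (((-1 - 2)² - 28) - 42))² = (53 + (((-1 - 2)² - 28) - 42))² = (53 + (((-3)² - 28) - 42))² = (53 + ((9 - 28) - 42))² = (53 + (-19 - 42))² = (53 - 61)² = (-8)² = 64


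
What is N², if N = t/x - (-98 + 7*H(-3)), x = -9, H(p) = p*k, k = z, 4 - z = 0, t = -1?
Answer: 2686321/81 ≈ 33164.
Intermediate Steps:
z = 4 (z = 4 - 1*0 = 4 + 0 = 4)
k = 4
H(p) = 4*p (H(p) = p*4 = 4*p)
N = 1639/9 (N = -1/(-9) - 7/(1/(4*(-3) - 14)) = -1*(-⅑) - 7/(1/(-12 - 14)) = ⅑ - 7/(1/(-26)) = ⅑ - 7/(-1/26) = ⅑ - 7*(-26) = ⅑ + 182 = 1639/9 ≈ 182.11)
N² = (1639/9)² = 2686321/81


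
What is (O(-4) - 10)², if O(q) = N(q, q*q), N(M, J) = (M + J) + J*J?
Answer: 66564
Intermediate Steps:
N(M, J) = J + M + J² (N(M, J) = (J + M) + J² = J + M + J²)
O(q) = q + q² + q⁴ (O(q) = q*q + q + (q*q)² = q² + q + (q²)² = q² + q + q⁴ = q + q² + q⁴)
(O(-4) - 10)² = (-4*(1 - 4 + (-4)³) - 10)² = (-4*(1 - 4 - 64) - 10)² = (-4*(-67) - 10)² = (268 - 10)² = 258² = 66564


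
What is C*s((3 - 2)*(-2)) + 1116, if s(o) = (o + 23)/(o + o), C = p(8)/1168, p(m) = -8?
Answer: 651765/584 ≈ 1116.0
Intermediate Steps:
C = -1/146 (C = -8/1168 = -8*1/1168 = -1/146 ≈ -0.0068493)
s(o) = (23 + o)/(2*o) (s(o) = (23 + o)/((2*o)) = (23 + o)*(1/(2*o)) = (23 + o)/(2*o))
C*s((3 - 2)*(-2)) + 1116 = -(23 + (3 - 2)*(-2))/(292*((3 - 2)*(-2))) + 1116 = -(23 + 1*(-2))/(292*(1*(-2))) + 1116 = -(23 - 2)/(292*(-2)) + 1116 = -(-1)*21/(292*2) + 1116 = -1/146*(-21/4) + 1116 = 21/584 + 1116 = 651765/584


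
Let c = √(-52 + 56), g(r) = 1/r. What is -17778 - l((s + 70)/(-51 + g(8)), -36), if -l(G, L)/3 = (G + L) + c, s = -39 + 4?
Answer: -7278000/407 ≈ -17882.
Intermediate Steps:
s = -35
c = 2 (c = √4 = 2)
l(G, L) = -6 - 3*G - 3*L (l(G, L) = -3*((G + L) + 2) = -3*(2 + G + L) = -6 - 3*G - 3*L)
-17778 - l((s + 70)/(-51 + g(8)), -36) = -17778 - (-6 - 3*(-35 + 70)/(-51 + 1/8) - 3*(-36)) = -17778 - (-6 - 105/(-51 + ⅛) + 108) = -17778 - (-6 - 105/(-407/8) + 108) = -17778 - (-6 - 105*(-8)/407 + 108) = -17778 - (-6 - 3*(-280/407) + 108) = -17778 - (-6 + 840/407 + 108) = -17778 - 1*42354/407 = -17778 - 42354/407 = -7278000/407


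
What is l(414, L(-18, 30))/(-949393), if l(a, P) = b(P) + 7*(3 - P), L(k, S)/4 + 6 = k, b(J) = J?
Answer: -597/949393 ≈ -0.00062882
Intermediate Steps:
L(k, S) = -24 + 4*k
l(a, P) = 21 - 6*P (l(a, P) = P + 7*(3 - P) = P + (21 - 7*P) = 21 - 6*P)
l(414, L(-18, 30))/(-949393) = (21 - 6*(-24 + 4*(-18)))/(-949393) = (21 - 6*(-24 - 72))*(-1/949393) = (21 - 6*(-96))*(-1/949393) = (21 + 576)*(-1/949393) = 597*(-1/949393) = -597/949393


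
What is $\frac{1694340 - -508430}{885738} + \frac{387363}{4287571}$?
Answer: $\frac{4893817450282}{1898832281199} \approx 2.5773$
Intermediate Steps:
$\frac{1694340 - -508430}{885738} + \frac{387363}{4287571} = \left(1694340 + 508430\right) \frac{1}{885738} + 387363 \cdot \frac{1}{4287571} = 2202770 \cdot \frac{1}{885738} + \frac{387363}{4287571} = \frac{1101385}{442869} + \frac{387363}{4287571} = \frac{4893817450282}{1898832281199}$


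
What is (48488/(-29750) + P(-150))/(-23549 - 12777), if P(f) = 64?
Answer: -463878/270174625 ≈ -0.0017170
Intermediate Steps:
(48488/(-29750) + P(-150))/(-23549 - 12777) = (48488/(-29750) + 64)/(-23549 - 12777) = (48488*(-1/29750) + 64)/(-36326) = (-24244/14875 + 64)*(-1/36326) = (927756/14875)*(-1/36326) = -463878/270174625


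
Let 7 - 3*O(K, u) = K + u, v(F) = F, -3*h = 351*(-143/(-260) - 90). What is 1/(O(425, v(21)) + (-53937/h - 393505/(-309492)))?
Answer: -553681188/83171549639 ≈ -0.0066571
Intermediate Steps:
h = 209313/20 (h = -117*(-143/(-260) - 90) = -117*(-143*(-1/260) - 90) = -117*(11/20 - 90) = -117*(-1789)/20 = -⅓*(-627939/20) = 209313/20 ≈ 10466.)
O(K, u) = 7/3 - K/3 - u/3 (O(K, u) = 7/3 - (K + u)/3 = 7/3 + (-K/3 - u/3) = 7/3 - K/3 - u/3)
1/(O(425, v(21)) + (-53937/h - 393505/(-309492))) = 1/((7/3 - ⅓*425 - ⅓*21) + (-53937/209313/20 - 393505/(-309492))) = 1/((7/3 - 425/3 - 7) + (-53937*20/209313 - 393505*(-1/309492))) = 1/(-439/3 + (-9220/1789 + 393505/309492)) = 1/(-439/3 - 2149535795/553681188) = 1/(-83171549639/553681188) = -553681188/83171549639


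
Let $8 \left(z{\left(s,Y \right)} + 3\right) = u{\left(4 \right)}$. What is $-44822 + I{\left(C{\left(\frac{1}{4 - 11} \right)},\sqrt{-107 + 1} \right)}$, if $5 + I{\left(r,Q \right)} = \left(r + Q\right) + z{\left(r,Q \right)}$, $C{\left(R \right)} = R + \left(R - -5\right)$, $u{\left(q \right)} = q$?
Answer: $- \frac{627547}{14} + i \sqrt{106} \approx -44825.0 + 10.296 i$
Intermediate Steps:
$z{\left(s,Y \right)} = - \frac{5}{2}$ ($z{\left(s,Y \right)} = -3 + \frac{1}{8} \cdot 4 = -3 + \frac{1}{2} = - \frac{5}{2}$)
$C{\left(R \right)} = 5 + 2 R$ ($C{\left(R \right)} = R + \left(R + 5\right) = R + \left(5 + R\right) = 5 + 2 R$)
$I{\left(r,Q \right)} = - \frac{15}{2} + Q + r$ ($I{\left(r,Q \right)} = -5 - \left(\frac{5}{2} - Q - r\right) = -5 + \left(- \frac{5}{2} + Q + r\right) = - \frac{15}{2} + Q + r$)
$-44822 + I{\left(C{\left(\frac{1}{4 - 11} \right)},\sqrt{-107 + 1} \right)} = -44822 + \left(- \frac{15}{2} + \sqrt{-107 + 1} + \left(5 + \frac{2}{4 - 11}\right)\right) = -44822 + \left(- \frac{15}{2} + \sqrt{-106} + \left(5 + \frac{2}{-7}\right)\right) = -44822 + \left(- \frac{15}{2} + i \sqrt{106} + \left(5 + 2 \left(- \frac{1}{7}\right)\right)\right) = -44822 + \left(- \frac{15}{2} + i \sqrt{106} + \left(5 - \frac{2}{7}\right)\right) = -44822 + \left(- \frac{15}{2} + i \sqrt{106} + \frac{33}{7}\right) = -44822 - \left(\frac{39}{14} - i \sqrt{106}\right) = - \frac{627547}{14} + i \sqrt{106}$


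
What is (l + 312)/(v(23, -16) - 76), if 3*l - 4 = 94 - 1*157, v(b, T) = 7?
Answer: -877/207 ≈ -4.2367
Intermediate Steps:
l = -59/3 (l = 4/3 + (94 - 1*157)/3 = 4/3 + (94 - 157)/3 = 4/3 + (⅓)*(-63) = 4/3 - 21 = -59/3 ≈ -19.667)
(l + 312)/(v(23, -16) - 76) = (-59/3 + 312)/(7 - 76) = (877/3)/(-69) = (877/3)*(-1/69) = -877/207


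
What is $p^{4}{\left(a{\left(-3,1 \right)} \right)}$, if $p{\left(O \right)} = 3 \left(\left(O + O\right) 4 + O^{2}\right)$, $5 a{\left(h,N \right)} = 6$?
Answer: $\frac{470025421056}{390625} \approx 1.2033 \cdot 10^{6}$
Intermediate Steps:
$a{\left(h,N \right)} = \frac{6}{5}$ ($a{\left(h,N \right)} = \frac{1}{5} \cdot 6 = \frac{6}{5}$)
$p{\left(O \right)} = 3 O^{2} + 24 O$ ($p{\left(O \right)} = 3 \left(2 O 4 + O^{2}\right) = 3 \left(8 O + O^{2}\right) = 3 \left(O^{2} + 8 O\right) = 3 O^{2} + 24 O$)
$p^{4}{\left(a{\left(-3,1 \right)} \right)} = \left(3 \cdot \frac{6}{5} \left(8 + \frac{6}{5}\right)\right)^{4} = \left(3 \cdot \frac{6}{5} \cdot \frac{46}{5}\right)^{4} = \left(\frac{828}{25}\right)^{4} = \frac{470025421056}{390625}$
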